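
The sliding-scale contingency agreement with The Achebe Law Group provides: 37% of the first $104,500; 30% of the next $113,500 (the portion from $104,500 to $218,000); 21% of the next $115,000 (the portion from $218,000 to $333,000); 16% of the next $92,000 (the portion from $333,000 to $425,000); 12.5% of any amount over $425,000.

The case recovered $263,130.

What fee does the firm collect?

First $104,500 at 37% = $38,665.00
Next $113,500 at 30% = $34,050.00
Remaining $45,130 at 21% = $9,477.30
Fee: $38,665.00 + $34,050.00 + $9,477.30 = $82,192.30

$82,192.30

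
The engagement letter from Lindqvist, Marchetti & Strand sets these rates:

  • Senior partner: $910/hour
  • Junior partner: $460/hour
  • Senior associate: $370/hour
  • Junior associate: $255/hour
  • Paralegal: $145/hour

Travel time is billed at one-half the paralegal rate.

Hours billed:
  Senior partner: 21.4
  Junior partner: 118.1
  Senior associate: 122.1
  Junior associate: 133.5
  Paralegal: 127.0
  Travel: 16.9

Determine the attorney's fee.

Senior partner: 21.4 × $910 = $19,474.00
Junior partner: 118.1 × $460 = $54,326.00
Senior associate: 122.1 × $370 = $45,177.00
Junior associate: 133.5 × $255 = $34,042.50
Paralegal: 127.0 × $145 = $18,415.00
Subtotal: $19,474.00 + $54,326.00 + $45,177.00 + $34,042.50 + $18,415.00 = $171,434.50
Travel: 16.9 × ($145 ÷ 2) = 16.9 × $72.50 = $1,225.25
Total: $171,434.50 + $1,225.25 = $172,659.75

$172,659.75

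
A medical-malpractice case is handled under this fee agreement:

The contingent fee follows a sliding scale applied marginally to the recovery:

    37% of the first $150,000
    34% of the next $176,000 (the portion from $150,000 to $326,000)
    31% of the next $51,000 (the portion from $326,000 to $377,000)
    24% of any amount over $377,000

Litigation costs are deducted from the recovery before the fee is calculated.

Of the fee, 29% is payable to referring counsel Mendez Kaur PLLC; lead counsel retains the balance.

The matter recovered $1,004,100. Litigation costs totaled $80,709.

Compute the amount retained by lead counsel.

Fee base (net of costs): $1,004,100 − $80,709 = $923,391
First $150,000 at 37% = $55,500.00
Next $176,000 at 34% = $59,840.00
Next $51,000 at 31% = $15,810.00
Remaining $546,391 at 24% = $131,133.84
Fee: $55,500.00 + $59,840.00 + $15,810.00 + $131,133.84 = $262,283.84
Referral share: 29% of $262,283.84 = $76,062.31; lead counsel retains $262,283.84 − $76,062.31 = $186,221.53.

$186,221.53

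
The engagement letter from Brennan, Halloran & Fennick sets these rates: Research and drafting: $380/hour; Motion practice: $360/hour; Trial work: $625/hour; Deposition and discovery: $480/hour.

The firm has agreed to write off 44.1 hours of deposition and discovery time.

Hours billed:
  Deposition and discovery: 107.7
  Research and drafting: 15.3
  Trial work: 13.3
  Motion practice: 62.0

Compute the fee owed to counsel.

Research and drafting: 15.3 × $380 = $5,814.00
Motion practice: 62.0 × $360 = $22,320.00
Trial work: 13.3 × $625 = $8,312.50
Deposition and discovery: 107.7 × $480 = $51,696.00
Subtotal: $88,142.50
Write-off: 44.1 × $480 = $21,168.00
Total: $88,142.50 − $21,168.00 = $66,974.50

$66,974.50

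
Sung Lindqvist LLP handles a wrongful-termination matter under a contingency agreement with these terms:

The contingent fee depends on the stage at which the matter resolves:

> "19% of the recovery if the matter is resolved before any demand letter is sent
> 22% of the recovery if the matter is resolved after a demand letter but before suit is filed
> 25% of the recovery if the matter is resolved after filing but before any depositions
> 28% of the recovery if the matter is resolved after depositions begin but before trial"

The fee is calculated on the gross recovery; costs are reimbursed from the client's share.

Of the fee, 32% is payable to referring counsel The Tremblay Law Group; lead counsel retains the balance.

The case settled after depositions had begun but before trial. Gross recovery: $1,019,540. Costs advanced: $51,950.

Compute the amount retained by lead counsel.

$194,120.42

Fee base is the gross recovery, $1,019,540; costs are reimbursed separately.
The matter settled after depositions had begun but before trial, so the 28% rate applies.
$1,019,540 × 28% = $285,471.20
Referral share: 32% of $285,471.20 = $91,350.78; lead counsel retains $285,471.20 − $91,350.78 = $194,120.42.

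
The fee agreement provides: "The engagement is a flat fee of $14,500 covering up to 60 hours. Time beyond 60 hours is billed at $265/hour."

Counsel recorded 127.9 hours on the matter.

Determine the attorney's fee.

$32,493.50

Flat fee: $14,500.00
Excess hours: 127.9 − 60 = 67.9
Overrun: 67.9 × $265 = $17,993.50
Total: $14,500.00 + $17,993.50 = $32,493.50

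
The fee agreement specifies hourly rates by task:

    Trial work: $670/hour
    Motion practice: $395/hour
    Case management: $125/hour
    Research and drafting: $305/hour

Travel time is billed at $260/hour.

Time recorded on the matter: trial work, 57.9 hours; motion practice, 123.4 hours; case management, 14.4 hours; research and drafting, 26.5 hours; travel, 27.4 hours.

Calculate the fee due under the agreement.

Trial work: 57.9 × $670 = $38,793.00
Motion practice: 123.4 × $395 = $48,743.00
Case management: 14.4 × $125 = $1,800.00
Research and drafting: 26.5 × $305 = $8,082.50
Subtotal: $38,793.00 + $48,743.00 + $1,800.00 + $8,082.50 = $97,418.50
Travel: 27.4 × $260 = $7,124.00
Total: $97,418.50 + $7,124.00 = $104,542.50

$104,542.50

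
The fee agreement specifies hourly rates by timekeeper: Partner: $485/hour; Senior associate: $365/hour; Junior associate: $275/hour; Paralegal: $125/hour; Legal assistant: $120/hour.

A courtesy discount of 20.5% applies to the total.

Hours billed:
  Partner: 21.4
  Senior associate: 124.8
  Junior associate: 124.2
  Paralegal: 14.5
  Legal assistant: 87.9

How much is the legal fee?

$81,444.97

Partner: 21.4 × $485 = $10,379.00
Senior associate: 124.8 × $365 = $45,552.00
Junior associate: 124.2 × $275 = $34,155.00
Paralegal: 14.5 × $125 = $1,812.50
Legal assistant: 87.9 × $120 = $10,548.00
Subtotal: $102,446.50
Less 20.5% discount: −$21,001.53
Total: $102,446.50 − $21,001.53 = $81,444.97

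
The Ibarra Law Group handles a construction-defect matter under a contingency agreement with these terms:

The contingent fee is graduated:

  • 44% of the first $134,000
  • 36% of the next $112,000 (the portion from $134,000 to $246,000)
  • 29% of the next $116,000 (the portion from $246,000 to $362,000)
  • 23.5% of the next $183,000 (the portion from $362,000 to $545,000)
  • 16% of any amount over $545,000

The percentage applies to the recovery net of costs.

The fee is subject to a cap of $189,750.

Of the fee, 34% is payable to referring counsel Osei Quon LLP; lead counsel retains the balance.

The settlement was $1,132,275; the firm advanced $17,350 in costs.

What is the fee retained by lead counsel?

Fee base (net of costs): $1,132,275 − $17,350 = $1,114,925
First $134,000 at 44% = $58,960.00
Next $112,000 at 36% = $40,320.00
Next $116,000 at 29% = $33,640.00
Next $183,000 at 23.5% = $43,005.00
Remaining $569,925 at 16% = $91,188.00
Fee: $58,960.00 + $40,320.00 + $33,640.00 + $43,005.00 + $91,188.00 = $267,113.00
$267,113.00 exceeds the $189,750 cap, so the fee is capped at $189,750.00.
Referral share: 34% of $189,750.00 = $64,515.00; lead counsel retains $189,750.00 − $64,515.00 = $125,235.00.

$125,235.00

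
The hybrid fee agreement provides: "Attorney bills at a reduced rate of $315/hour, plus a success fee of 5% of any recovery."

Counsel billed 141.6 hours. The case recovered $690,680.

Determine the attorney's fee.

$79,138.00

Hourly: 141.6 × $315 = $44,604.00
Success fee: 5% of $690,680 = $34,534.00
Total: $44,604.00 + $34,534.00 = $79,138.00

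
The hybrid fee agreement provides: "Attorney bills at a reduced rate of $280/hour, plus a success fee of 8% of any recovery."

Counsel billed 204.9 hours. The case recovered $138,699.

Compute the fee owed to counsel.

Hourly: 204.9 × $280 = $57,372.00
Success fee: 8% of $138,699 = $11,095.92
Total: $57,372.00 + $11,095.92 = $68,467.92

$68,467.92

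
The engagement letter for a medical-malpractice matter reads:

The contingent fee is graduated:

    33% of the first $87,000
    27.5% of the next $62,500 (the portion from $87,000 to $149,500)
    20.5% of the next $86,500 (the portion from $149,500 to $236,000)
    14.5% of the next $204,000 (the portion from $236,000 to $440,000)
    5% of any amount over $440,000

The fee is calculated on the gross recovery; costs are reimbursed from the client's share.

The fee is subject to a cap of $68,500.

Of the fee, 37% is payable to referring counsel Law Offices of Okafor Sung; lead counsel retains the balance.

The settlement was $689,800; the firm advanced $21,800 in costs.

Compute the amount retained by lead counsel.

$43,155.00

Fee base is the gross recovery, $689,800; costs are reimbursed separately.
First $87,000 at 33% = $28,710.00
Next $62,500 at 27.5% = $17,187.50
Next $86,500 at 20.5% = $17,732.50
Next $204,000 at 14.5% = $29,580.00
Remaining $249,800 at 5% = $12,490.00
Fee: $28,710.00 + $17,187.50 + $17,732.50 + $29,580.00 + $12,490.00 = $105,700.00
$105,700.00 exceeds the $68,500 cap, so the fee is capped at $68,500.00.
Referral share: 37% of $68,500.00 = $25,345.00; lead counsel retains $68,500.00 − $25,345.00 = $43,155.00.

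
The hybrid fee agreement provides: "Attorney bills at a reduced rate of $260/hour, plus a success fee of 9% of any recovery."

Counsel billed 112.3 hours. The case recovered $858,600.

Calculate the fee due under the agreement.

$106,472.00

Hourly: 112.3 × $260 = $29,198.00
Success fee: 9% of $858,600 = $77,274.00
Total: $29,198.00 + $77,274.00 = $106,472.00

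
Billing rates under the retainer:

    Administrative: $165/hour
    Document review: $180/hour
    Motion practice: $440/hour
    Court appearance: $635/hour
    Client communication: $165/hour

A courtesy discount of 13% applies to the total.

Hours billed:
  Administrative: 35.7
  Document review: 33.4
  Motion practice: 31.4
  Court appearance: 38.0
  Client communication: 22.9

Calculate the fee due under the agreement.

$46,655.49

Administrative: 35.7 × $165 = $5,890.50
Document review: 33.4 × $180 = $6,012.00
Motion practice: 31.4 × $440 = $13,816.00
Court appearance: 38.0 × $635 = $24,130.00
Client communication: 22.9 × $165 = $3,778.50
Subtotal: $53,627.00
Less 13% discount: −$6,971.51
Total: $53,627.00 − $6,971.51 = $46,655.49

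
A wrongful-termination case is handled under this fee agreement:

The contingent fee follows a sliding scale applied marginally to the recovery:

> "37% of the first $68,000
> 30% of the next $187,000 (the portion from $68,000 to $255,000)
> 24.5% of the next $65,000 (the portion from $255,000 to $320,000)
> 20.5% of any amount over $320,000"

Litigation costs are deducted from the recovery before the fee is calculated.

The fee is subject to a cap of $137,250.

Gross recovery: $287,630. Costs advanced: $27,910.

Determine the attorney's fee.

$82,416.40

Fee base (net of costs): $287,630 − $27,910 = $259,720
First $68,000 at 37% = $25,160.00
Next $187,000 at 30% = $56,100.00
Remaining $4,720 at 24.5% = $1,156.40
Fee: $25,160.00 + $56,100.00 + $1,156.40 = $82,416.40
$82,416.40 is under the $137,250 cap.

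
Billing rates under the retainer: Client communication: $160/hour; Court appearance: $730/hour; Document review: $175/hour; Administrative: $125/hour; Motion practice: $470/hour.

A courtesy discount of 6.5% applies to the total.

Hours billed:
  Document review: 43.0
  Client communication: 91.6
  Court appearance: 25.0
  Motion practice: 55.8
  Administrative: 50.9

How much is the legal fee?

Client communication: 91.6 × $160 = $14,656.00
Court appearance: 25.0 × $730 = $18,250.00
Document review: 43.0 × $175 = $7,525.00
Administrative: 50.9 × $125 = $6,362.50
Motion practice: 55.8 × $470 = $26,226.00
Subtotal: $73,019.50
Less 6.5% discount: −$4,746.27
Total: $73,019.50 − $4,746.27 = $68,273.23

$68,273.23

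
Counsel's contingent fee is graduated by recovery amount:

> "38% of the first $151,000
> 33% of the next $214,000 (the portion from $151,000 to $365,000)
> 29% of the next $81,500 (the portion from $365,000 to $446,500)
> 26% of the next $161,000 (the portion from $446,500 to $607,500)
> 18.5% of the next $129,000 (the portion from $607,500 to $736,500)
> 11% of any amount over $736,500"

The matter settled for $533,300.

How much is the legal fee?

First $151,000 at 38% = $57,380.00
Next $214,000 at 33% = $70,620.00
Next $81,500 at 29% = $23,635.00
Remaining $86,800 at 26% = $22,568.00
Fee: $57,380.00 + $70,620.00 + $23,635.00 + $22,568.00 = $174,203.00

$174,203.00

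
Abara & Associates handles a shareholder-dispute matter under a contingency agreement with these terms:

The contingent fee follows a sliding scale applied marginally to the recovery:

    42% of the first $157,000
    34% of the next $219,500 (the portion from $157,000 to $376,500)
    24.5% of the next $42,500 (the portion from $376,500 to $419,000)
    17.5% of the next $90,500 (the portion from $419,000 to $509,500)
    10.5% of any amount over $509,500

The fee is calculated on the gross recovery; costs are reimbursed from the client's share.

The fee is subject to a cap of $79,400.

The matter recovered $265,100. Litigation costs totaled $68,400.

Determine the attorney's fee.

$79,400.00

Fee base is the gross recovery, $265,100; costs are reimbursed separately.
First $157,000 at 42% = $65,940.00
Remaining $108,100 at 34% = $36,754.00
Fee: $65,940.00 + $36,754.00 = $102,694.00
$102,694.00 exceeds the $79,400 cap, so the fee is capped at $79,400.00.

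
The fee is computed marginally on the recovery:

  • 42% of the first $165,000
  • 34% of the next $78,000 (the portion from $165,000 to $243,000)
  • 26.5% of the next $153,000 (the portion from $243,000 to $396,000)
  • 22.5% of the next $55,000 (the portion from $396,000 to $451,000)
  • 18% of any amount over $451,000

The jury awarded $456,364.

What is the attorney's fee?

First $165,000 at 42% = $69,300.00
Next $78,000 at 34% = $26,520.00
Next $153,000 at 26.5% = $40,545.00
Next $55,000 at 22.5% = $12,375.00
Remaining $5,364 at 18% = $965.52
Fee: $69,300.00 + $26,520.00 + $40,545.00 + $12,375.00 + $965.52 = $149,705.52

$149,705.52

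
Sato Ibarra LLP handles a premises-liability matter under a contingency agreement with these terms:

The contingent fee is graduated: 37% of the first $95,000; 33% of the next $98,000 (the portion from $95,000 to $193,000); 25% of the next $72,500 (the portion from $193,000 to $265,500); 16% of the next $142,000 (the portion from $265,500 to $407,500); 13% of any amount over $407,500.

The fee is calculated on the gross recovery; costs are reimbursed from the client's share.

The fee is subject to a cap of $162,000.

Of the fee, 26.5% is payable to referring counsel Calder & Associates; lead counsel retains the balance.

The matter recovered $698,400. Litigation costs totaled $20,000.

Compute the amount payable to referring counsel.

Fee base is the gross recovery, $698,400; costs are reimbursed separately.
First $95,000 at 37% = $35,150.00
Next $98,000 at 33% = $32,340.00
Next $72,500 at 25% = $18,125.00
Next $142,000 at 16% = $22,720.00
Remaining $290,900 at 13% = $37,817.00
Fee: $35,150.00 + $32,340.00 + $18,125.00 + $22,720.00 + $37,817.00 = $146,152.00
$146,152.00 is under the $162,000 cap.
Referral share: 26.5% of $146,152.00 = $38,730.28; lead counsel retains $146,152.00 − $38,730.28 = $107,421.72.

$38,730.28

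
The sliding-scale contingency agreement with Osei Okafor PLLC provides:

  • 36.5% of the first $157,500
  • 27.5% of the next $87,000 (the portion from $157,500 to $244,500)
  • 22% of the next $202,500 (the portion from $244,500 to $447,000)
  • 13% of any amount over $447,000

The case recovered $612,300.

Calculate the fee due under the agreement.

$147,451.50

First $157,500 at 36.5% = $57,487.50
Next $87,000 at 27.5% = $23,925.00
Next $202,500 at 22% = $44,550.00
Remaining $165,300 at 13% = $21,489.00
Fee: $57,487.50 + $23,925.00 + $44,550.00 + $21,489.00 = $147,451.50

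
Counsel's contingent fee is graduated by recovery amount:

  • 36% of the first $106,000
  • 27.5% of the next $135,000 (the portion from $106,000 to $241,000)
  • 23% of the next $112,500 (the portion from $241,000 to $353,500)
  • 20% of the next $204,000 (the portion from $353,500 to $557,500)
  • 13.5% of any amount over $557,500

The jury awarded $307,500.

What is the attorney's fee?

First $106,000 at 36% = $38,160.00
Next $135,000 at 27.5% = $37,125.00
Remaining $66,500 at 23% = $15,295.00
Fee: $38,160.00 + $37,125.00 + $15,295.00 = $90,580.00

$90,580.00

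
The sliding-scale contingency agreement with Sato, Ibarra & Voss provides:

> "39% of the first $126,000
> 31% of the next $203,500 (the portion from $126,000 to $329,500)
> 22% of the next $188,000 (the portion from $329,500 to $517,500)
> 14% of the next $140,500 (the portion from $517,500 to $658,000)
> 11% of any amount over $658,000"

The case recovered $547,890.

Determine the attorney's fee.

First $126,000 at 39% = $49,140.00
Next $203,500 at 31% = $63,085.00
Next $188,000 at 22% = $41,360.00
Remaining $30,390 at 14% = $4,254.60
Fee: $49,140.00 + $63,085.00 + $41,360.00 + $4,254.60 = $157,839.60

$157,839.60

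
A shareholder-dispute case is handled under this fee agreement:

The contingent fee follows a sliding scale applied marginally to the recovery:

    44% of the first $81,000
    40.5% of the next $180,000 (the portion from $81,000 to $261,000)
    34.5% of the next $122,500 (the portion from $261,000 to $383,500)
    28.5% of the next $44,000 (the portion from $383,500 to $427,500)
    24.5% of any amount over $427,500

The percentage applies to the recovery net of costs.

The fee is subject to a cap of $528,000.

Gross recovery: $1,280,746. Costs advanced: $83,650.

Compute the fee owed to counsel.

$351,893.52

Fee base (net of costs): $1,280,746 − $83,650 = $1,197,096
First $81,000 at 44% = $35,640.00
Next $180,000 at 40.5% = $72,900.00
Next $122,500 at 34.5% = $42,262.50
Next $44,000 at 28.5% = $12,540.00
Remaining $769,596 at 24.5% = $188,551.02
Fee: $35,640.00 + $72,900.00 + $42,262.50 + $12,540.00 + $188,551.02 = $351,893.52
$351,893.52 is under the $528,000 cap.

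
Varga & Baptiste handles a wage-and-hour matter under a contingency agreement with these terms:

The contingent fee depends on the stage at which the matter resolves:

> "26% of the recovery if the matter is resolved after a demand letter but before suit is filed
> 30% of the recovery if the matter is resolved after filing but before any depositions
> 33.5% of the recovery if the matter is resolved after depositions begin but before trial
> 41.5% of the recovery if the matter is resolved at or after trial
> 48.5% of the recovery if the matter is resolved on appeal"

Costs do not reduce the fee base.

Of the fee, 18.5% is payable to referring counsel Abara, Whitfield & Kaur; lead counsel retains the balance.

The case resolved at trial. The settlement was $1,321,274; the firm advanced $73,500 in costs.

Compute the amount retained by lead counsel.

Fee base is the gross recovery, $1,321,274; costs are reimbursed separately.
The matter resolved at trial, so the 41.5% rate applies.
$1,321,274 × 41.5% = $548,328.71
Referral share: 18.5% of $548,328.71 = $101,440.81; lead counsel retains $548,328.71 − $101,440.81 = $446,887.90.

$446,887.90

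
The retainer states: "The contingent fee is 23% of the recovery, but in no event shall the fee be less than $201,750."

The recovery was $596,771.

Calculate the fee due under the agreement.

23% of $596,771 = $137,257.33
That is below the $201,750 minimum, so the minimum applies.

$201,750.00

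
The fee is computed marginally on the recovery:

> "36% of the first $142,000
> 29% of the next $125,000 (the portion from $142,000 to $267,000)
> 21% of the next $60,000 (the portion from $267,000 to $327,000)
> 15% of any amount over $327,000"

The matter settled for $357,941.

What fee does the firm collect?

$104,611.15

First $142,000 at 36% = $51,120.00
Next $125,000 at 29% = $36,250.00
Next $60,000 at 21% = $12,600.00
Remaining $30,941 at 15% = $4,641.15
Fee: $51,120.00 + $36,250.00 + $12,600.00 + $4,641.15 = $104,611.15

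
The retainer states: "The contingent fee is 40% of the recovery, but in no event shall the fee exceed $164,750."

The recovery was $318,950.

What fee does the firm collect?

40% of $318,950 = $127,580.00
That is under the $164,750 cap.

$127,580.00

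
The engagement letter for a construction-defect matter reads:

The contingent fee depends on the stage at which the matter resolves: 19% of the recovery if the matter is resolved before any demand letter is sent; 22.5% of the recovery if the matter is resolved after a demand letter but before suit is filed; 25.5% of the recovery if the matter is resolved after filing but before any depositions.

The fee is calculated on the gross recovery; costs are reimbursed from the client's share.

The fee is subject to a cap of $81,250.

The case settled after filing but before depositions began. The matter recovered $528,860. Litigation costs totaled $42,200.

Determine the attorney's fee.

Fee base is the gross recovery, $528,860; costs are reimbursed separately.
The matter settled after filing but before depositions began, so the 25.5% rate applies.
$528,860 × 25.5% = $134,859.30
$134,859.30 exceeds the $81,250 cap, so the fee is capped at $81,250.00.

$81,250.00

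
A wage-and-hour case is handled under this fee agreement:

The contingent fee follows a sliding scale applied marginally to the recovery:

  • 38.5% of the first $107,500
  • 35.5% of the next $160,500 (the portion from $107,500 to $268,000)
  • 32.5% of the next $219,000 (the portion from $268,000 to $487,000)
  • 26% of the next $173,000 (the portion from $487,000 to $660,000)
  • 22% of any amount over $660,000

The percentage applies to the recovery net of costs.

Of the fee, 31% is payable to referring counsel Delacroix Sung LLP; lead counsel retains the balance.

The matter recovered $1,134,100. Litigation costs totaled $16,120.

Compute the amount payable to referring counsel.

$97,735.44

Fee base (net of costs): $1,134,100 − $16,120 = $1,117,980
First $107,500 at 38.5% = $41,387.50
Next $160,500 at 35.5% = $56,977.50
Next $219,000 at 32.5% = $71,175.00
Next $173,000 at 26% = $44,980.00
Remaining $457,980 at 22% = $100,755.60
Fee: $41,387.50 + $56,977.50 + $71,175.00 + $44,980.00 + $100,755.60 = $315,275.60
Referral share: 31% of $315,275.60 = $97,735.44; lead counsel retains $315,275.60 − $97,735.44 = $217,540.16.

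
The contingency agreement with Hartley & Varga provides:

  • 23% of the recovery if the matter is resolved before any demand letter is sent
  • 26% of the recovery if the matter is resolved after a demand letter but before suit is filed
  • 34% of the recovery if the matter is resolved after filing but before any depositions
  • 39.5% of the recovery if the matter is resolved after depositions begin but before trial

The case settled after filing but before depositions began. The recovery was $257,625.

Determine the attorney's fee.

$87,592.50

The matter settled after filing but before depositions began, so the 34% rate applies.
$257,625 × 34% = $87,592.50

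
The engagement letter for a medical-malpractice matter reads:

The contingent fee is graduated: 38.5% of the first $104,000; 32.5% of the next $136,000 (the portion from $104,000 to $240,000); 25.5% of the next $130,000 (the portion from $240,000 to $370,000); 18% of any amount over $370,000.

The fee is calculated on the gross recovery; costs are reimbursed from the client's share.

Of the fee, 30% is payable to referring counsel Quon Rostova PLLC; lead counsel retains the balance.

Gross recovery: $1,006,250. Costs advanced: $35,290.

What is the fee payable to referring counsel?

$69,574.50

Fee base is the gross recovery, $1,006,250; costs are reimbursed separately.
First $104,000 at 38.5% = $40,040.00
Next $136,000 at 32.5% = $44,200.00
Next $130,000 at 25.5% = $33,150.00
Remaining $636,250 at 18% = $114,525.00
Fee: $40,040.00 + $44,200.00 + $33,150.00 + $114,525.00 = $231,915.00
Referral share: 30% of $231,915.00 = $69,574.50; lead counsel retains $231,915.00 − $69,574.50 = $162,340.50.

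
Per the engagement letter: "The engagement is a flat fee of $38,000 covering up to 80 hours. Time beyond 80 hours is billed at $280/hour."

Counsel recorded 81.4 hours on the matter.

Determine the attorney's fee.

$38,392.00

Flat fee: $38,000.00
Excess hours: 81.4 − 80 = 1.4
Overrun: 1.4 × $280 = $392.00
Total: $38,000.00 + $392.00 = $38,392.00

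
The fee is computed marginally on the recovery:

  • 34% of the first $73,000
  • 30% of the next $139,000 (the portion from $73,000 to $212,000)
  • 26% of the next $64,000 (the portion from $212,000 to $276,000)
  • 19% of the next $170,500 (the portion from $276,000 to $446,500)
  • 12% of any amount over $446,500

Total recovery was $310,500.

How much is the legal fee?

$89,715.00

First $73,000 at 34% = $24,820.00
Next $139,000 at 30% = $41,700.00
Next $64,000 at 26% = $16,640.00
Remaining $34,500 at 19% = $6,555.00
Fee: $24,820.00 + $41,700.00 + $16,640.00 + $6,555.00 = $89,715.00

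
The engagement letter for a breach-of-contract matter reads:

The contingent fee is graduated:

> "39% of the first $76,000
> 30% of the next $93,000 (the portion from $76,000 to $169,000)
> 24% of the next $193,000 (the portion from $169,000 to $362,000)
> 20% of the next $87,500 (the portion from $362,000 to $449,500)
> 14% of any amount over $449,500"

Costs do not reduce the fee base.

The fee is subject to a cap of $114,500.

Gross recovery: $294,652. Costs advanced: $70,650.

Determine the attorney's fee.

$87,696.48

Fee base is the gross recovery, $294,652; costs are reimbursed separately.
First $76,000 at 39% = $29,640.00
Next $93,000 at 30% = $27,900.00
Remaining $125,652 at 24% = $30,156.48
Fee: $29,640.00 + $27,900.00 + $30,156.48 = $87,696.48
$87,696.48 is under the $114,500 cap.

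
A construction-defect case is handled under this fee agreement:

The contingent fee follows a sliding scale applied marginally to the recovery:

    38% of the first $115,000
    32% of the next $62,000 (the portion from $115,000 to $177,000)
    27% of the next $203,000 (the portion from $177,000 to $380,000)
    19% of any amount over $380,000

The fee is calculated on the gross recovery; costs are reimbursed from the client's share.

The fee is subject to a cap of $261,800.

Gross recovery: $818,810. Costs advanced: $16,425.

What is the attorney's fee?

$201,723.90

Fee base is the gross recovery, $818,810; costs are reimbursed separately.
First $115,000 at 38% = $43,700.00
Next $62,000 at 32% = $19,840.00
Next $203,000 at 27% = $54,810.00
Remaining $438,810 at 19% = $83,373.90
Fee: $43,700.00 + $19,840.00 + $54,810.00 + $83,373.90 = $201,723.90
$201,723.90 is under the $261,800 cap.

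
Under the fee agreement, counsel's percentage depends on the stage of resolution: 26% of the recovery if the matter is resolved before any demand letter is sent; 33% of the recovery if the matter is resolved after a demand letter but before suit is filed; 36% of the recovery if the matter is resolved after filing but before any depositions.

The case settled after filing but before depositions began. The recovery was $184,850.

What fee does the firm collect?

$66,546.00

The matter settled after filing but before depositions began, so the 36% rate applies.
$184,850 × 36% = $66,546.00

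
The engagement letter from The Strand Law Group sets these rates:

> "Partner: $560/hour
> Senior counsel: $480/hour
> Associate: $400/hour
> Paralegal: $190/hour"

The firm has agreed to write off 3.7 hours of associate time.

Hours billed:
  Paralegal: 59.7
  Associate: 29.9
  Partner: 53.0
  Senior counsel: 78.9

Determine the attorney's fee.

Partner: 53.0 × $560 = $29,680.00
Senior counsel: 78.9 × $480 = $37,872.00
Associate: 29.9 × $400 = $11,960.00
Paralegal: 59.7 × $190 = $11,343.00
Subtotal: $90,855.00
Write-off: 3.7 × $400 = $1,480.00
Total: $90,855.00 − $1,480.00 = $89,375.00

$89,375.00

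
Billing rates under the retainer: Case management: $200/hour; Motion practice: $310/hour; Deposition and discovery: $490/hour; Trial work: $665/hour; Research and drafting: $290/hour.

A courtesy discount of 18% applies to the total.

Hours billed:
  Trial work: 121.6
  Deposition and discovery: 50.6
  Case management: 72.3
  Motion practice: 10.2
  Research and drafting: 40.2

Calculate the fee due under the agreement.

$110,649.16

Case management: 72.3 × $200 = $14,460.00
Motion practice: 10.2 × $310 = $3,162.00
Deposition and discovery: 50.6 × $490 = $24,794.00
Trial work: 121.6 × $665 = $80,864.00
Research and drafting: 40.2 × $290 = $11,658.00
Subtotal: $134,938.00
Less 18% discount: −$24,288.84
Total: $134,938.00 − $24,288.84 = $110,649.16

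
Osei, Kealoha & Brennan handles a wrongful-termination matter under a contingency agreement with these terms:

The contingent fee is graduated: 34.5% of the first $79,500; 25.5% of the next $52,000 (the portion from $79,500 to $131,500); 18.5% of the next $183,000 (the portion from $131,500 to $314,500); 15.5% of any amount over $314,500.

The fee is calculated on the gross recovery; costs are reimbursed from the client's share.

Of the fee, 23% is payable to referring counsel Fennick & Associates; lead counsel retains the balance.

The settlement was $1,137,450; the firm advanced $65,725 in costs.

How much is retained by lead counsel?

$155,616.81

Fee base is the gross recovery, $1,137,450; costs are reimbursed separately.
First $79,500 at 34.5% = $27,427.50
Next $52,000 at 25.5% = $13,260.00
Next $183,000 at 18.5% = $33,855.00
Remaining $822,950 at 15.5% = $127,557.25
Fee: $27,427.50 + $13,260.00 + $33,855.00 + $127,557.25 = $202,099.75
Referral share: 23% of $202,099.75 = $46,482.94; lead counsel retains $202,099.75 − $46,482.94 = $155,616.81.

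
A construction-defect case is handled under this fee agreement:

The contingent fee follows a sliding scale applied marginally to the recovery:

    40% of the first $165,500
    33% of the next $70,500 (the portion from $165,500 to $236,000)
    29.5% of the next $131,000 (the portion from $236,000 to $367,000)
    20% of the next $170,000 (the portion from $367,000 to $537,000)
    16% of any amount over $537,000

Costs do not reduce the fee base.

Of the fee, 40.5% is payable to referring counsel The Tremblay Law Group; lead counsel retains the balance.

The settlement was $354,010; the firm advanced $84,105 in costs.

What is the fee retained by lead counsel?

Fee base is the gross recovery, $354,010; costs are reimbursed separately.
First $165,500 at 40% = $66,200.00
Next $70,500 at 33% = $23,265.00
Remaining $118,010 at 29.5% = $34,812.95
Fee: $66,200.00 + $23,265.00 + $34,812.95 = $124,277.95
Referral share: 40.5% of $124,277.95 = $50,332.57; lead counsel retains $124,277.95 − $50,332.57 = $73,945.38.

$73,945.38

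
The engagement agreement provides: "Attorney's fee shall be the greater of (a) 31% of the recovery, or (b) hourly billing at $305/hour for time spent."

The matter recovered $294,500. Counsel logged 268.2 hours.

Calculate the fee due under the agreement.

(a) 31% of $294,500 = $91,295.00
(b) 268.2 × $305 = $81,801.00
The greater is (a): $91,295.00.

$91,295.00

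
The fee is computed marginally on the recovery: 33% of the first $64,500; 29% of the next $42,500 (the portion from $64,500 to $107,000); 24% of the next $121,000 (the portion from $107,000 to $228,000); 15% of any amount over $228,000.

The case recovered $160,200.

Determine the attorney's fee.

$46,378.00

First $64,500 at 33% = $21,285.00
Next $42,500 at 29% = $12,325.00
Remaining $53,200 at 24% = $12,768.00
Fee: $21,285.00 + $12,325.00 + $12,768.00 = $46,378.00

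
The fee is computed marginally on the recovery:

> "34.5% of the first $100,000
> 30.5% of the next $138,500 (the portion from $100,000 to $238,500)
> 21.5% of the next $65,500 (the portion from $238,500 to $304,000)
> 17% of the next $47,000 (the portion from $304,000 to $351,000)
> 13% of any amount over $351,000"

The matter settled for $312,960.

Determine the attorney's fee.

First $100,000 at 34.5% = $34,500.00
Next $138,500 at 30.5% = $42,242.50
Next $65,500 at 21.5% = $14,082.50
Remaining $8,960 at 17% = $1,523.20
Fee: $34,500.00 + $42,242.50 + $14,082.50 + $1,523.20 = $92,348.20

$92,348.20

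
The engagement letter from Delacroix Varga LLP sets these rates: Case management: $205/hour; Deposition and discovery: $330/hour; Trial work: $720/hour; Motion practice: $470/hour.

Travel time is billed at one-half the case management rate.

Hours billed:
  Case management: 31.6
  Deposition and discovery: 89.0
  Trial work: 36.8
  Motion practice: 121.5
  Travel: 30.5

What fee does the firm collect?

$122,575.25

Case management: 31.6 × $205 = $6,478.00
Deposition and discovery: 89.0 × $330 = $29,370.00
Trial work: 36.8 × $720 = $26,496.00
Motion practice: 121.5 × $470 = $57,105.00
Subtotal: $6,478.00 + $29,370.00 + $26,496.00 + $57,105.00 = $119,449.00
Travel: 30.5 × ($205 ÷ 2) = 30.5 × $102.50 = $3,126.25
Total: $119,449.00 + $3,126.25 = $122,575.25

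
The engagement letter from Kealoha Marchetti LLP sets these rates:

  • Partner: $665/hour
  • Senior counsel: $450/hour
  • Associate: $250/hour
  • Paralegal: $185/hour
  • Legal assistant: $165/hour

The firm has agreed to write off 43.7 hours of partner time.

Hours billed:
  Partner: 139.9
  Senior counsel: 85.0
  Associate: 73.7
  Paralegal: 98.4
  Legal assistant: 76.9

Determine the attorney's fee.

Partner: 139.9 × $665 = $93,033.50
Senior counsel: 85.0 × $450 = $38,250.00
Associate: 73.7 × $250 = $18,425.00
Paralegal: 98.4 × $185 = $18,204.00
Legal assistant: 76.9 × $165 = $12,688.50
Subtotal: $180,601.00
Write-off: 43.7 × $665 = $29,060.50
Total: $180,601.00 − $29,060.50 = $151,540.50

$151,540.50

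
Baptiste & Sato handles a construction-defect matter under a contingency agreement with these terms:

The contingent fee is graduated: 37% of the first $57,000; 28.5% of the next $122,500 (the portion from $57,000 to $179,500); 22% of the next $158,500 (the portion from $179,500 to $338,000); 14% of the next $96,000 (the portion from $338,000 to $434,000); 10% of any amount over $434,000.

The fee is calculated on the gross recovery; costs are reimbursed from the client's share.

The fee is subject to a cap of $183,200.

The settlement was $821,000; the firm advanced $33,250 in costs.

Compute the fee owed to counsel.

$143,012.50

Fee base is the gross recovery, $821,000; costs are reimbursed separately.
First $57,000 at 37% = $21,090.00
Next $122,500 at 28.5% = $34,912.50
Next $158,500 at 22% = $34,870.00
Next $96,000 at 14% = $13,440.00
Remaining $387,000 at 10% = $38,700.00
Fee: $21,090.00 + $34,912.50 + $34,870.00 + $13,440.00 + $38,700.00 = $143,012.50
$143,012.50 is under the $183,200 cap.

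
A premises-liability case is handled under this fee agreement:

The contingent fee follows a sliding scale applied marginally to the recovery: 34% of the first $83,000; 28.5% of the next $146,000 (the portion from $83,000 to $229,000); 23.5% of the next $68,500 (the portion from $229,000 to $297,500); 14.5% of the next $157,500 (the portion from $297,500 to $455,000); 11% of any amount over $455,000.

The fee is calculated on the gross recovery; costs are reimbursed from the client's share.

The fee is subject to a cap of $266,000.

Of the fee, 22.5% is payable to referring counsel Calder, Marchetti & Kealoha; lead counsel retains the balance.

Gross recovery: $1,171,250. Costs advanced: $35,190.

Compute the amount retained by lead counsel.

Fee base is the gross recovery, $1,171,250; costs are reimbursed separately.
First $83,000 at 34% = $28,220.00
Next $146,000 at 28.5% = $41,610.00
Next $68,500 at 23.5% = $16,097.50
Next $157,500 at 14.5% = $22,837.50
Remaining $716,250 at 11% = $78,787.50
Fee: $28,220.00 + $41,610.00 + $16,097.50 + $22,837.50 + $78,787.50 = $187,552.50
$187,552.50 is under the $266,000 cap.
Referral share: 22.5% of $187,552.50 = $42,199.31; lead counsel retains $187,552.50 − $42,199.31 = $145,353.19.

$145,353.19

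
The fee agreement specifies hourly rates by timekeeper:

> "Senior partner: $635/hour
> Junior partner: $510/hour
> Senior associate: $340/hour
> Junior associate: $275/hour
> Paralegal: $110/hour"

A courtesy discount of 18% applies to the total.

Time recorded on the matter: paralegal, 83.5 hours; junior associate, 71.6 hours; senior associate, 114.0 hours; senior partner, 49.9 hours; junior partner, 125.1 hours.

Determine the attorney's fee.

$133,760.45

Senior partner: 49.9 × $635 = $31,686.50
Junior partner: 125.1 × $510 = $63,801.00
Senior associate: 114.0 × $340 = $38,760.00
Junior associate: 71.6 × $275 = $19,690.00
Paralegal: 83.5 × $110 = $9,185.00
Subtotal: $163,122.50
Less 18% discount: −$29,362.05
Total: $163,122.50 − $29,362.05 = $133,760.45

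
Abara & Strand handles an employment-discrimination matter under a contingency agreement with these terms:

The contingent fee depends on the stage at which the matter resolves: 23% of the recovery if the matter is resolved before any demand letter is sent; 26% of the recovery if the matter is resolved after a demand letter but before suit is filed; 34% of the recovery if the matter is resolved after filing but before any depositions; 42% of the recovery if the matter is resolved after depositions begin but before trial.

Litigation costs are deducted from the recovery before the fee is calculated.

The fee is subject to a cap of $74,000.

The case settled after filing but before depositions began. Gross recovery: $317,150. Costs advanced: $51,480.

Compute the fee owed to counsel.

$74,000.00

Fee base (net of costs): $317,150 − $51,480 = $265,670
The matter settled after filing but before depositions began, so the 34% rate applies.
$265,670 × 34% = $90,327.80
$90,327.80 exceeds the $74,000 cap, so the fee is capped at $74,000.00.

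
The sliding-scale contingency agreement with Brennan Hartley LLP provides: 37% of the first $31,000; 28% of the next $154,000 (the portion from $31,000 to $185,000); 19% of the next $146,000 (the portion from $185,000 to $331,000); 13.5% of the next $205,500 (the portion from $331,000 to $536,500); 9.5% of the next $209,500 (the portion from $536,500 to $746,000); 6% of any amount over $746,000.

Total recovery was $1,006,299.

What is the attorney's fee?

First $31,000 at 37% = $11,470.00
Next $154,000 at 28% = $43,120.00
Next $146,000 at 19% = $27,740.00
Next $205,500 at 13.5% = $27,742.50
Next $209,500 at 9.5% = $19,902.50
Remaining $260,299 at 6% = $15,617.94
Fee: $11,470.00 + $43,120.00 + $27,740.00 + $27,742.50 + $19,902.50 + $15,617.94 = $145,592.94

$145,592.94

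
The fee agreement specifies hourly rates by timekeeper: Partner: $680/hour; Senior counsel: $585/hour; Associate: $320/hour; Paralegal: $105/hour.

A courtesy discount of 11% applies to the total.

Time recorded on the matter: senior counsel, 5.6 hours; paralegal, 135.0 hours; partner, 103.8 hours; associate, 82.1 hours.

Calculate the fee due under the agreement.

Partner: 103.8 × $680 = $70,584.00
Senior counsel: 5.6 × $585 = $3,276.00
Associate: 82.1 × $320 = $26,272.00
Paralegal: 135.0 × $105 = $14,175.00
Subtotal: $114,307.00
Less 11% discount: −$12,573.77
Total: $114,307.00 − $12,573.77 = $101,733.23

$101,733.23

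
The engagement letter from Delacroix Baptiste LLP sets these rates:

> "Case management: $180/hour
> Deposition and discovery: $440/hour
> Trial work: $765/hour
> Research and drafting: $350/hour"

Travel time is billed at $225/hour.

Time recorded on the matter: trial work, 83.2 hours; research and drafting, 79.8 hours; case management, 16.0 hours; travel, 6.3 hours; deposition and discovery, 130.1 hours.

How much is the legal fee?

$153,119.50

Case management: 16.0 × $180 = $2,880.00
Deposition and discovery: 130.1 × $440 = $57,244.00
Trial work: 83.2 × $765 = $63,648.00
Research and drafting: 79.8 × $350 = $27,930.00
Subtotal: $2,880.00 + $57,244.00 + $63,648.00 + $27,930.00 = $151,702.00
Travel: 6.3 × $225 = $1,417.50
Total: $151,702.00 + $1,417.50 = $153,119.50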